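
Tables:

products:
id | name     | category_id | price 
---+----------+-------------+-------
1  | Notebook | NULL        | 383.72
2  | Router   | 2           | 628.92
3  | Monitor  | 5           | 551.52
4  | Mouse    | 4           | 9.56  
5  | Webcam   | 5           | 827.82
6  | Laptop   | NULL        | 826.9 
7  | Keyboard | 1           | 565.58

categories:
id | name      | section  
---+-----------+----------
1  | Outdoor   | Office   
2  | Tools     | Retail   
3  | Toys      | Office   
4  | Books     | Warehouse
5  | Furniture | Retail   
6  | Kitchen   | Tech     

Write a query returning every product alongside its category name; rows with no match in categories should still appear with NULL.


LEFT JOIN keeps every row from products (the left table); where category_id has no match in categories, the category columns become NULL. Walk through each product:
  - product 1 (Notebook): category_id=NULL, no match -> kept with NULL
  - product 2 (Router): category_id=2 -> matches Tools
  - product 3 (Monitor): category_id=5 -> matches Furniture
  - product 4 (Mouse): category_id=4 -> matches Books
  - product 5 (Webcam): category_id=5 -> matches Furniture
  - product 6 (Laptop): category_id=NULL, no match -> kept with NULL
  - product 7 (Keyboard): category_id=1 -> matches Outdoor
All 7 rows appear; 2 have NULL category.

SQL:
SELECT a.name, b.name AS category
FROM products a
LEFT JOIN categories b ON a.category_id = b.id

Result:
name     | category 
---------+----------
Notebook | NULL     
Router   | Tools    
Monitor  | Furniture
Mouse    | Books    
Webcam   | Furniture
Laptop   | NULL     
Keyboard | Outdoor  


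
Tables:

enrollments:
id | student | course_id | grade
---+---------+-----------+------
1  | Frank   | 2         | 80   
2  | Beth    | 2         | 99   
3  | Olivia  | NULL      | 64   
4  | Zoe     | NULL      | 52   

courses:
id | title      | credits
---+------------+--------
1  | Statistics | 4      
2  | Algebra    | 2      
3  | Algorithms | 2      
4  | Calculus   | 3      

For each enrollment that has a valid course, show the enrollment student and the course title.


INNER JOIN keeps only enrollments rows whose course_id matches an id in courses. Walk through each enrollment:
  - enrollment 1 (Frank): course_id=2 -> matches Algebra
  - enrollment 2 (Beth): course_id=2 -> matches Algebra
  - enrollment 3 (Olivia): course_id=NULL, no match -> dropped
  - enrollment 4 (Zoe): course_id=NULL, no match -> dropped
So 2 of 4 rows are dropped.

SQL:
SELECT a.student, b.title AS course
FROM enrollments a
INNER JOIN courses b ON a.course_id = b.id

Result:
student | course 
--------+--------
Frank   | Algebra
Beth    | Algebra


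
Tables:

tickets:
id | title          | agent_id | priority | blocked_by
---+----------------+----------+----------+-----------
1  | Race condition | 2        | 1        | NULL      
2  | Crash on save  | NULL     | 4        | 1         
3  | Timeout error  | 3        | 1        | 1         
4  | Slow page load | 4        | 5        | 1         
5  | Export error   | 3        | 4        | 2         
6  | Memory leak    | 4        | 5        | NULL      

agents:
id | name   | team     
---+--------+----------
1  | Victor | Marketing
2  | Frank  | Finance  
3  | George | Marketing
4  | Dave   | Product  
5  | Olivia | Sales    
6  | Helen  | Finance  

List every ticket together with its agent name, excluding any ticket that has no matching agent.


INNER JOIN keeps only tickets rows whose agent_id matches an id in agents. Walk through each ticket:
  - ticket 1 (Race condition): agent_id=2 -> matches Frank
  - ticket 2 (Crash on save): agent_id=NULL, no match -> dropped
  - ticket 3 (Timeout error): agent_id=3 -> matches George
  - ticket 4 (Slow page load): agent_id=4 -> matches Dave
  - ticket 5 (Export error): agent_id=3 -> matches George
  - ticket 6 (Memory leak): agent_id=4 -> matches Dave
So 1 of 6 rows is dropped.

SQL:
SELECT a.title, b.name AS agent
FROM tickets a
INNER JOIN agents b ON a.agent_id = b.id

Result:
title          | agent 
---------------+-------
Race condition | Frank 
Timeout error  | George
Slow page load | Dave  
Export error   | George
Memory leak    | Dave  


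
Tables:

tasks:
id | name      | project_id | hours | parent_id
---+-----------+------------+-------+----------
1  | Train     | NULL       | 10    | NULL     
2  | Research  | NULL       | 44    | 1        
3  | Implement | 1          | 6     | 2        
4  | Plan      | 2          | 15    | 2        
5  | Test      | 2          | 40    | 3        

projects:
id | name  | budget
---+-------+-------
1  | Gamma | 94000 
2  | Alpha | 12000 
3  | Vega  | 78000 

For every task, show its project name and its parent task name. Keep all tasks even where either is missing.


Two LEFT JOINs from the same base table tasks: one to projects via project_id, one to tasks itself via parent_id. Both are LEFT so every task is preserved.
Match against projects:
  - task 1 (Train): project_id=NULL, no match -> kept with NULL
  - task 2 (Research): project_id=NULL, no match -> kept with NULL
  - task 3 (Implement): project_id=1 -> matches Gamma
  - task 4 (Plan): project_id=2 -> matches Alpha
  - task 5 (Test): project_id=2 -> matches Alpha
Match against tasks (self):
  - task 1 (Train): parent_id=NULL -> NULL
  - task 2 (Research): parent_id=1 -> Train
  - task 3 (Implement): parent_id=2 -> Research
  - task 4 (Plan): parent_id=2 -> Research
  - task 5 (Test): parent_id=3 -> Implement

SQL:
SELECT a.name, b.name AS project, c.name AS parent
FROM tasks a
LEFT JOIN projects b ON a.project_id = b.id
LEFT JOIN tasks c ON a.parent_id = c.id

Result:
name      | project | parent   
----------+---------+----------
Train     | NULL    | NULL     
Research  | NULL    | Train    
Implement | Gamma   | Research 
Plan      | Alpha   | Research 
Test      | Alpha   | Implement


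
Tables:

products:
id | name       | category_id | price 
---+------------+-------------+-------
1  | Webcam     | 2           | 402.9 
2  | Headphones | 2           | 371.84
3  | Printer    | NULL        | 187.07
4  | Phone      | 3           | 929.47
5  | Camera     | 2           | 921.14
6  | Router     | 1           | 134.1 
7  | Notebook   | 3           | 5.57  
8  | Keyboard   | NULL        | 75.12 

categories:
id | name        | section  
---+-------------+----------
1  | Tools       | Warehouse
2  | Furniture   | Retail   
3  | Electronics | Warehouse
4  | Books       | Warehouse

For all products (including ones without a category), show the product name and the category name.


LEFT JOIN keeps every row from products (the left table); where category_id has no match in categories, the category columns become NULL. Walk through each product:
  - product 1 (Webcam): category_id=2 -> matches Furniture
  - product 2 (Headphones): category_id=2 -> matches Furniture
  - product 3 (Printer): category_id=NULL, no match -> kept with NULL
  - product 4 (Phone): category_id=3 -> matches Electronics
  - product 5 (Camera): category_id=2 -> matches Furniture
  - product 6 (Router): category_id=1 -> matches Tools
  - product 7 (Notebook): category_id=3 -> matches Electronics
  - product 8 (Keyboard): category_id=NULL, no match -> kept with NULL
All 8 rows appear; 2 have NULL category.

SQL:
SELECT a.name, b.name AS category
FROM products a
LEFT JOIN categories b ON a.category_id = b.id

Result:
name       | category   
-----------+------------
Webcam     | Furniture  
Headphones | Furniture  
Printer    | NULL       
Phone      | Electronics
Camera     | Furniture  
Router     | Tools      
Notebook   | Electronics
Keyboard   | NULL       


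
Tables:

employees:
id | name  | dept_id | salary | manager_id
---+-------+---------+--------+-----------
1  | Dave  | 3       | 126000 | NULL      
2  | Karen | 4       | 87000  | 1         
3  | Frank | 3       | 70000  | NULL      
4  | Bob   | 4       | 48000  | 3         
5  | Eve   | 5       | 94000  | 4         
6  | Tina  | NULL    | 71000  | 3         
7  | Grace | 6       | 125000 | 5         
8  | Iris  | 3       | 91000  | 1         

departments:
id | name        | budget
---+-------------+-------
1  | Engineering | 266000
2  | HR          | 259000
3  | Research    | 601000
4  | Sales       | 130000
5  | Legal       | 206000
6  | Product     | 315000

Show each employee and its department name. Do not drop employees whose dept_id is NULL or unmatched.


LEFT JOIN keeps every row from employees (the left table); where dept_id has no match in departments, the department columns become NULL. Walk through each employee:
  - employee 1 (Dave): dept_id=3 -> matches Research
  - employee 2 (Karen): dept_id=4 -> matches Sales
  - employee 3 (Frank): dept_id=3 -> matches Research
  - employee 4 (Bob): dept_id=4 -> matches Sales
  - employee 5 (Eve): dept_id=5 -> matches Legal
  - employee 6 (Tina): dept_id=NULL, no match -> kept with NULL
  - employee 7 (Grace): dept_id=6 -> matches Product
  - employee 8 (Iris): dept_id=3 -> matches Research
All 8 rows appear; 1 has NULL department.

SQL:
SELECT a.name, b.name AS department
FROM employees a
LEFT JOIN departments b ON a.dept_id = b.id

Result:
name  | department
------+-----------
Dave  | Research  
Karen | Sales     
Frank | Research  
Bob   | Sales     
Eve   | Legal     
Tina  | NULL      
Grace | Product   
Iris  | Research  


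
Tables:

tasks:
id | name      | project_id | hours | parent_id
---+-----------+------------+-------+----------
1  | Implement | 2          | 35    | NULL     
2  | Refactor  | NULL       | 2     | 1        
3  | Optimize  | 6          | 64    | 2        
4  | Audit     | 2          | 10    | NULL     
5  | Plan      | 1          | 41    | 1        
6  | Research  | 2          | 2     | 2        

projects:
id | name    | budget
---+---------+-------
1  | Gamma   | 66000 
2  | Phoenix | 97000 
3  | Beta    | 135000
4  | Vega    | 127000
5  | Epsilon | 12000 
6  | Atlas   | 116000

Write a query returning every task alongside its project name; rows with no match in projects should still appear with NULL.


LEFT JOIN keeps every row from tasks (the left table); where project_id has no match in projects, the project columns become NULL. Walk through each task:
  - task 1 (Implement): project_id=2 -> matches Phoenix
  - task 2 (Refactor): project_id=NULL, no match -> kept with NULL
  - task 3 (Optimize): project_id=6 -> matches Atlas
  - task 4 (Audit): project_id=2 -> matches Phoenix
  - task 5 (Plan): project_id=1 -> matches Gamma
  - task 6 (Research): project_id=2 -> matches Phoenix
All 6 rows appear; 1 has NULL project.

SQL:
SELECT a.name, b.name AS project
FROM tasks a
LEFT JOIN projects b ON a.project_id = b.id

Result:
name      | project
----------+--------
Implement | Phoenix
Refactor  | NULL   
Optimize  | Atlas  
Audit     | Phoenix
Plan      | Gamma  
Research  | Phoenix


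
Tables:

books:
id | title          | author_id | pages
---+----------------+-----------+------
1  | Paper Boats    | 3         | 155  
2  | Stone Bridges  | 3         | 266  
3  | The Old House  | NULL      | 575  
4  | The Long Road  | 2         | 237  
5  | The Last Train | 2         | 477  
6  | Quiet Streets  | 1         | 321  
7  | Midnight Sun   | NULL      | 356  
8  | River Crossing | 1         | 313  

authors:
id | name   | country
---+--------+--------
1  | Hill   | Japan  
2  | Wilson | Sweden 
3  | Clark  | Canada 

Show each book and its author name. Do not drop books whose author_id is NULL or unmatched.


LEFT JOIN keeps every row from books (the left table); where author_id has no match in authors, the author columns become NULL. Walk through each book:
  - book 1 (Paper Boats): author_id=3 -> matches Clark
  - book 2 (Stone Bridges): author_id=3 -> matches Clark
  - book 3 (The Old House): author_id=NULL, no match -> kept with NULL
  - book 4 (The Long Road): author_id=2 -> matches Wilson
  - book 5 (The Last Train): author_id=2 -> matches Wilson
  - book 6 (Quiet Streets): author_id=1 -> matches Hill
  - book 7 (Midnight Sun): author_id=NULL, no match -> kept with NULL
  - book 8 (River Crossing): author_id=1 -> matches Hill
All 8 rows appear; 2 have NULL author.

SQL:
SELECT a.title, b.name AS author
FROM books a
LEFT JOIN authors b ON a.author_id = b.id

Result:
title          | author
---------------+-------
Paper Boats    | Clark 
Stone Bridges  | Clark 
The Old House  | NULL  
The Long Road  | Wilson
The Last Train | Wilson
Quiet Streets  | Hill  
Midnight Sun   | NULL  
River Crossing | Hill  


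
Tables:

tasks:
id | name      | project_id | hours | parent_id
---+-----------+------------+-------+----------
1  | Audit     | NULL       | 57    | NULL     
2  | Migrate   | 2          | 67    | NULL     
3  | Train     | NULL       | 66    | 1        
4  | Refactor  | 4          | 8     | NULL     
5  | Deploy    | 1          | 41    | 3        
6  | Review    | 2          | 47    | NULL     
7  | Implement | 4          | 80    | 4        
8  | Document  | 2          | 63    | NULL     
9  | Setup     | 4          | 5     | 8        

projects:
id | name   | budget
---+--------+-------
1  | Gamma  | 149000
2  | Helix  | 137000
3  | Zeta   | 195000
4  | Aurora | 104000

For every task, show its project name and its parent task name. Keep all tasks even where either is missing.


Two LEFT JOINs from the same base table tasks: one to projects via project_id, one to tasks itself via parent_id. Both are LEFT so every task is preserved.
Match against projects:
  - task 1 (Audit): project_id=NULL, no match -> kept with NULL
  - task 2 (Migrate): project_id=2 -> matches Helix
  - task 3 (Train): project_id=NULL, no match -> kept with NULL
  - task 4 (Refactor): project_id=4 -> matches Aurora
  - task 5 (Deploy): project_id=1 -> matches Gamma
  - task 6 (Review): project_id=2 -> matches Helix
  - task 7 (Implement): project_id=4 -> matches Aurora
  - task 8 (Document): project_id=2 -> matches Helix
  - task 9 (Setup): project_id=4 -> matches Aurora
Match against tasks (self):
  - task 1 (Audit): parent_id=NULL -> NULL
  - task 2 (Migrate): parent_id=NULL -> NULL
  - task 3 (Train): parent_id=1 -> Audit
  - task 4 (Refactor): parent_id=NULL -> NULL
  - task 5 (Deploy): parent_id=3 -> Train
  - task 6 (Review): parent_id=NULL -> NULL
  - task 7 (Implement): parent_id=4 -> Refactor
  - task 8 (Document): parent_id=NULL -> NULL
  - task 9 (Setup): parent_id=8 -> Document

SQL:
SELECT a.name, b.name AS project, c.name AS parent
FROM tasks a
LEFT JOIN projects b ON a.project_id = b.id
LEFT JOIN tasks c ON a.parent_id = c.id

Result:
name      | project | parent  
----------+---------+---------
Audit     | NULL    | NULL    
Migrate   | Helix   | NULL    
Train     | NULL    | Audit   
Refactor  | Aurora  | NULL    
Deploy    | Gamma   | Train   
Review    | Helix   | NULL    
Implement | Aurora  | Refactor
Document  | Helix   | NULL    
Setup     | Aurora  | Document


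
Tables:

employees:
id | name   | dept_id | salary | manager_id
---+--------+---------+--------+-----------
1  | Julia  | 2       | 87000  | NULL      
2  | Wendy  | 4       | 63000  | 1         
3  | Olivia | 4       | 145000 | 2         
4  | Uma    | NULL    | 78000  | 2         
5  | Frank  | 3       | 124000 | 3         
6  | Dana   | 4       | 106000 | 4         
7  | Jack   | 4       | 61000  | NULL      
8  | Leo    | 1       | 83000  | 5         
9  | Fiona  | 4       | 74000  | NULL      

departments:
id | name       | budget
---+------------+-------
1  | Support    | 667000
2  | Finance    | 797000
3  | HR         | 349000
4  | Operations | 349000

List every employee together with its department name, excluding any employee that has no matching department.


INNER JOIN keeps only employees rows whose dept_id matches an id in departments. Walk through each employee:
  - employee 1 (Julia): dept_id=2 -> matches Finance
  - employee 2 (Wendy): dept_id=4 -> matches Operations
  - employee 3 (Olivia): dept_id=4 -> matches Operations
  - employee 4 (Uma): dept_id=NULL, no match -> dropped
  - employee 5 (Frank): dept_id=3 -> matches HR
  - employee 6 (Dana): dept_id=4 -> matches Operations
  - employee 7 (Jack): dept_id=4 -> matches Operations
  - employee 8 (Leo): dept_id=1 -> matches Support
  - employee 9 (Fiona): dept_id=4 -> matches Operations
So 1 of 9 rows is dropped.

SQL:
SELECT a.name, b.name AS department
FROM employees a
INNER JOIN departments b ON a.dept_id = b.id

Result:
name   | department
-------+-----------
Julia  | Finance   
Wendy  | Operations
Olivia | Operations
Frank  | HR        
Dana   | Operations
Jack   | Operations
Leo    | Support   
Fiona  | Operations


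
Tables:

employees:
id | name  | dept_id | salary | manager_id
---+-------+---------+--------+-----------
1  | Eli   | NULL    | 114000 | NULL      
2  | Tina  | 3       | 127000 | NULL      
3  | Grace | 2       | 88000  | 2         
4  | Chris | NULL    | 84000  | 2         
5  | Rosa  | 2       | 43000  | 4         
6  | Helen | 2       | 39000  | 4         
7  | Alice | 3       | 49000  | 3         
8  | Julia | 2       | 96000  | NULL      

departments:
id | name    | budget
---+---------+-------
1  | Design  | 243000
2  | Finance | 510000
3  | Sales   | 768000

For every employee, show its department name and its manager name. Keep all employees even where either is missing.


Two LEFT JOINs from the same base table employees: one to departments via dept_id, one to employees itself via manager_id. Both are LEFT so every employee is preserved.
Match against departments:
  - employee 1 (Eli): dept_id=NULL, no match -> kept with NULL
  - employee 2 (Tina): dept_id=3 -> matches Sales
  - employee 3 (Grace): dept_id=2 -> matches Finance
  - employee 4 (Chris): dept_id=NULL, no match -> kept with NULL
  - employee 5 (Rosa): dept_id=2 -> matches Finance
  - employee 6 (Helen): dept_id=2 -> matches Finance
  - employee 7 (Alice): dept_id=3 -> matches Sales
  - employee 8 (Julia): dept_id=2 -> matches Finance
Match against employees (self):
  - employee 1 (Eli): manager_id=NULL -> NULL
  - employee 2 (Tina): manager_id=NULL -> NULL
  - employee 3 (Grace): manager_id=2 -> Tina
  - employee 4 (Chris): manager_id=2 -> Tina
  - employee 5 (Rosa): manager_id=4 -> Chris
  - employee 6 (Helen): manager_id=4 -> Chris
  - employee 7 (Alice): manager_id=3 -> Grace
  - employee 8 (Julia): manager_id=NULL -> NULL

SQL:
SELECT a.name, b.name AS department, c.name AS manager
FROM employees a
LEFT JOIN departments b ON a.dept_id = b.id
LEFT JOIN employees c ON a.manager_id = c.id

Result:
name  | department | manager
------+------------+--------
Eli   | NULL       | NULL   
Tina  | Sales      | NULL   
Grace | Finance    | Tina   
Chris | NULL       | Tina   
Rosa  | Finance    | Chris  
Helen | Finance    | Chris  
Alice | Sales      | Grace  
Julia | Finance    | NULL   


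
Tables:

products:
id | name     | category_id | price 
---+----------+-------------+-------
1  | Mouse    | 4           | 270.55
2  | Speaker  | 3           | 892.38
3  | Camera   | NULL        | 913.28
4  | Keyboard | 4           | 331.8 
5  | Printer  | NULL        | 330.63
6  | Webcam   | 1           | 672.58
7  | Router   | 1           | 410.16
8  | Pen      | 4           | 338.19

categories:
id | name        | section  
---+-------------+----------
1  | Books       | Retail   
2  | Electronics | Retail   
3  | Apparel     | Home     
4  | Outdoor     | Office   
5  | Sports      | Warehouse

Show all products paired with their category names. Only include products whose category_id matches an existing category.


INNER JOIN keeps only products rows whose category_id matches an id in categories. Walk through each product:
  - product 1 (Mouse): category_id=4 -> matches Outdoor
  - product 2 (Speaker): category_id=3 -> matches Apparel
  - product 3 (Camera): category_id=NULL, no match -> dropped
  - product 4 (Keyboard): category_id=4 -> matches Outdoor
  - product 5 (Printer): category_id=NULL, no match -> dropped
  - product 6 (Webcam): category_id=1 -> matches Books
  - product 7 (Router): category_id=1 -> matches Books
  - product 8 (Pen): category_id=4 -> matches Outdoor
So 2 of 8 rows are dropped.

SQL:
SELECT a.name, b.name AS category
FROM products a
INNER JOIN categories b ON a.category_id = b.id

Result:
name     | category
---------+---------
Mouse    | Outdoor 
Speaker  | Apparel 
Keyboard | Outdoor 
Webcam   | Books   
Router   | Books   
Pen      | Outdoor 


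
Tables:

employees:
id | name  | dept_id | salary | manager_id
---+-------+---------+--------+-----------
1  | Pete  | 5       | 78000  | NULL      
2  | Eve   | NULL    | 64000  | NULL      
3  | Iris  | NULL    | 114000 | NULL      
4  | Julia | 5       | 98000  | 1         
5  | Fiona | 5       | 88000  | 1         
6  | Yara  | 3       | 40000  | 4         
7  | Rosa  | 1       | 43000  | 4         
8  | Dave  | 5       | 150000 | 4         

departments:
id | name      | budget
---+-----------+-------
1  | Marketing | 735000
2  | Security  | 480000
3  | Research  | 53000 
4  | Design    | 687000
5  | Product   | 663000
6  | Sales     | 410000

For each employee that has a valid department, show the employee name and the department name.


INNER JOIN keeps only employees rows whose dept_id matches an id in departments. Walk through each employee:
  - employee 1 (Pete): dept_id=5 -> matches Product
  - employee 2 (Eve): dept_id=NULL, no match -> dropped
  - employee 3 (Iris): dept_id=NULL, no match -> dropped
  - employee 4 (Julia): dept_id=5 -> matches Product
  - employee 5 (Fiona): dept_id=5 -> matches Product
  - employee 6 (Yara): dept_id=3 -> matches Research
  - employee 7 (Rosa): dept_id=1 -> matches Marketing
  - employee 8 (Dave): dept_id=5 -> matches Product
So 2 of 8 rows are dropped.

SQL:
SELECT a.name, b.name AS department
FROM employees a
INNER JOIN departments b ON a.dept_id = b.id

Result:
name  | department
------+-----------
Pete  | Product   
Julia | Product   
Fiona | Product   
Yara  | Research  
Rosa  | Marketing 
Dave  | Product   


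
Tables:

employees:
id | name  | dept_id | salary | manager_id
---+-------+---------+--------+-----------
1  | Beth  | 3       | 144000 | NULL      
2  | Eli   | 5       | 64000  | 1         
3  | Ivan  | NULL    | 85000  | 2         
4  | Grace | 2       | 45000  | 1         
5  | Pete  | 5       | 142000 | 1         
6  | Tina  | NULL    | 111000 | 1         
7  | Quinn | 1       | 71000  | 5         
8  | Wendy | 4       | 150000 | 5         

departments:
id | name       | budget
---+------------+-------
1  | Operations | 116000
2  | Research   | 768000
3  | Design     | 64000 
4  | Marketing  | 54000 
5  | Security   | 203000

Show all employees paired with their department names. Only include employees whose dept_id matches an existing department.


INNER JOIN keeps only employees rows whose dept_id matches an id in departments. Walk through each employee:
  - employee 1 (Beth): dept_id=3 -> matches Design
  - employee 2 (Eli): dept_id=5 -> matches Security
  - employee 3 (Ivan): dept_id=NULL, no match -> dropped
  - employee 4 (Grace): dept_id=2 -> matches Research
  - employee 5 (Pete): dept_id=5 -> matches Security
  - employee 6 (Tina): dept_id=NULL, no match -> dropped
  - employee 7 (Quinn): dept_id=1 -> matches Operations
  - employee 8 (Wendy): dept_id=4 -> matches Marketing
So 2 of 8 rows are dropped.

SQL:
SELECT a.name, b.name AS department
FROM employees a
INNER JOIN departments b ON a.dept_id = b.id

Result:
name  | department
------+-----------
Beth  | Design    
Eli   | Security  
Grace | Research  
Pete  | Security  
Quinn | Operations
Wendy | Marketing 


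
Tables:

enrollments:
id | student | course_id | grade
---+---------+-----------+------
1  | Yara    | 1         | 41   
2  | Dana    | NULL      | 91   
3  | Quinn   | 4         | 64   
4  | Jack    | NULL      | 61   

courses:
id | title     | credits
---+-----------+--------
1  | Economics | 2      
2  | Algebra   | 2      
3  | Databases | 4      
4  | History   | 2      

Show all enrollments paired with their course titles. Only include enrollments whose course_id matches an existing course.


INNER JOIN keeps only enrollments rows whose course_id matches an id in courses. Walk through each enrollment:
  - enrollment 1 (Yara): course_id=1 -> matches Economics
  - enrollment 2 (Dana): course_id=NULL, no match -> dropped
  - enrollment 3 (Quinn): course_id=4 -> matches History
  - enrollment 4 (Jack): course_id=NULL, no match -> dropped
So 2 of 4 rows are dropped.

SQL:
SELECT a.student, b.title AS course
FROM enrollments a
INNER JOIN courses b ON a.course_id = b.id

Result:
student | course   
--------+----------
Yara    | Economics
Quinn   | History  


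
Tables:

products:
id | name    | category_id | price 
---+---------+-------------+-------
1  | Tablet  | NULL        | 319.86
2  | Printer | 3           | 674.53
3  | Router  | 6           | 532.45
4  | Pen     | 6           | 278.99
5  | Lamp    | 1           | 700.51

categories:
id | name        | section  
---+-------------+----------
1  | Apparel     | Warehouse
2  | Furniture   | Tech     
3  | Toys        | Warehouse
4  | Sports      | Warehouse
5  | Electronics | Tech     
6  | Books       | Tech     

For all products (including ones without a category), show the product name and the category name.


LEFT JOIN keeps every row from products (the left table); where category_id has no match in categories, the category columns become NULL. Walk through each product:
  - product 1 (Tablet): category_id=NULL, no match -> kept with NULL
  - product 2 (Printer): category_id=3 -> matches Toys
  - product 3 (Router): category_id=6 -> matches Books
  - product 4 (Pen): category_id=6 -> matches Books
  - product 5 (Lamp): category_id=1 -> matches Apparel
All 5 rows appear; 1 has NULL category.

SQL:
SELECT a.name, b.name AS category
FROM products a
LEFT JOIN categories b ON a.category_id = b.id

Result:
name    | category
--------+---------
Tablet  | NULL    
Printer | Toys    
Router  | Books   
Pen     | Books   
Lamp    | Apparel 


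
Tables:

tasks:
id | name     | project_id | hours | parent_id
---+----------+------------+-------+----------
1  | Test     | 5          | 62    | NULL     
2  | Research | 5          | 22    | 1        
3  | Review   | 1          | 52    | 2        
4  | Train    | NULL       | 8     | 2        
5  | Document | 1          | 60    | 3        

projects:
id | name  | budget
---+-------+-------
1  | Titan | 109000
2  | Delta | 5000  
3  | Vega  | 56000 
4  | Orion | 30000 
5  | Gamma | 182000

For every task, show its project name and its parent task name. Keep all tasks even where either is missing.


Two LEFT JOINs from the same base table tasks: one to projects via project_id, one to tasks itself via parent_id. Both are LEFT so every task is preserved.
Match against projects:
  - task 1 (Test): project_id=5 -> matches Gamma
  - task 2 (Research): project_id=5 -> matches Gamma
  - task 3 (Review): project_id=1 -> matches Titan
  - task 4 (Train): project_id=NULL, no match -> kept with NULL
  - task 5 (Document): project_id=1 -> matches Titan
Match against tasks (self):
  - task 1 (Test): parent_id=NULL -> NULL
  - task 2 (Research): parent_id=1 -> Test
  - task 3 (Review): parent_id=2 -> Research
  - task 4 (Train): parent_id=2 -> Research
  - task 5 (Document): parent_id=3 -> Review

SQL:
SELECT a.name, b.name AS project, c.name AS parent
FROM tasks a
LEFT JOIN projects b ON a.project_id = b.id
LEFT JOIN tasks c ON a.parent_id = c.id

Result:
name     | project | parent  
---------+---------+---------
Test     | Gamma   | NULL    
Research | Gamma   | Test    
Review   | Titan   | Research
Train    | NULL    | Research
Document | Titan   | Review  


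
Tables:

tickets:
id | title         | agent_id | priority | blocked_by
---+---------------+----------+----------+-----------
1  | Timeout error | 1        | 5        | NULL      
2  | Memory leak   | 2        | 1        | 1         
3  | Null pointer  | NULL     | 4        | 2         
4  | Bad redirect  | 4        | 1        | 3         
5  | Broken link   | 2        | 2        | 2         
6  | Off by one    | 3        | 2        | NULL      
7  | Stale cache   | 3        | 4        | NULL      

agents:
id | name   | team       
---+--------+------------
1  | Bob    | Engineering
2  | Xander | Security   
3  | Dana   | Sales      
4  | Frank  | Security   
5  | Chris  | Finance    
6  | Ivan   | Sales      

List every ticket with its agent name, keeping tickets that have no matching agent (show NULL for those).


LEFT JOIN keeps every row from tickets (the left table); where agent_id has no match in agents, the agent columns become NULL. Walk through each ticket:
  - ticket 1 (Timeout error): agent_id=1 -> matches Bob
  - ticket 2 (Memory leak): agent_id=2 -> matches Xander
  - ticket 3 (Null pointer): agent_id=NULL, no match -> kept with NULL
  - ticket 4 (Bad redirect): agent_id=4 -> matches Frank
  - ticket 5 (Broken link): agent_id=2 -> matches Xander
  - ticket 6 (Off by one): agent_id=3 -> matches Dana
  - ticket 7 (Stale cache): agent_id=3 -> matches Dana
All 7 rows appear; 1 has NULL agent.

SQL:
SELECT a.title, b.name AS agent
FROM tickets a
LEFT JOIN agents b ON a.agent_id = b.id

Result:
title         | agent 
--------------+-------
Timeout error | Bob   
Memory leak   | Xander
Null pointer  | NULL  
Bad redirect  | Frank 
Broken link   | Xander
Off by one    | Dana  
Stale cache   | Dana  


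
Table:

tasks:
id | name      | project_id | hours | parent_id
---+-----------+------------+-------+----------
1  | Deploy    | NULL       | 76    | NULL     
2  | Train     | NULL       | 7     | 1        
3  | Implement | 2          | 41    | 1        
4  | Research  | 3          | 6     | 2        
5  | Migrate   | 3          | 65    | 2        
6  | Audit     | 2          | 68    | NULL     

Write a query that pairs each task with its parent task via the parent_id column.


This is a self-join: tasks is joined to a second copy of itself, matching each row's parent_id to another row's id. Use LEFT JOIN so rows with parent_id=NULL are kept.
  - task 1 (Deploy): parent_id=NULL -> NULL
  - task 2 (Train): parent_id=1 -> Deploy
  - task 3 (Implement): parent_id=1 -> Deploy
  - task 4 (Research): parent_id=2 -> Train
  - task 5 (Migrate): parent_id=2 -> Train
  - task 6 (Audit): parent_id=NULL -> NULL

SQL:
SELECT a.name AS item, b.name AS parent
FROM tasks a
LEFT JOIN tasks b ON a.parent_id = b.id

Result:
item      | parent
----------+-------
Deploy    | NULL  
Train     | Deploy
Implement | Deploy
Research  | Train 
Migrate   | Train 
Audit     | NULL  


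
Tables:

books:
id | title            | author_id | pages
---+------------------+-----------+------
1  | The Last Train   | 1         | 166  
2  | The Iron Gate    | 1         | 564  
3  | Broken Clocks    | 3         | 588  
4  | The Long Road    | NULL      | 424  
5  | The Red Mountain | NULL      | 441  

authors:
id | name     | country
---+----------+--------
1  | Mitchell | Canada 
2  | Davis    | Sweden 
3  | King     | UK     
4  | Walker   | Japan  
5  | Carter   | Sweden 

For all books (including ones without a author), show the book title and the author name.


LEFT JOIN keeps every row from books (the left table); where author_id has no match in authors, the author columns become NULL. Walk through each book:
  - book 1 (The Last Train): author_id=1 -> matches Mitchell
  - book 2 (The Iron Gate): author_id=1 -> matches Mitchell
  - book 3 (Broken Clocks): author_id=3 -> matches King
  - book 4 (The Long Road): author_id=NULL, no match -> kept with NULL
  - book 5 (The Red Mountain): author_id=NULL, no match -> kept with NULL
All 5 rows appear; 2 have NULL author.

SQL:
SELECT a.title, b.name AS author
FROM books a
LEFT JOIN authors b ON a.author_id = b.id

Result:
title            | author  
-----------------+---------
The Last Train   | Mitchell
The Iron Gate    | Mitchell
Broken Clocks    | King    
The Long Road    | NULL    
The Red Mountain | NULL    


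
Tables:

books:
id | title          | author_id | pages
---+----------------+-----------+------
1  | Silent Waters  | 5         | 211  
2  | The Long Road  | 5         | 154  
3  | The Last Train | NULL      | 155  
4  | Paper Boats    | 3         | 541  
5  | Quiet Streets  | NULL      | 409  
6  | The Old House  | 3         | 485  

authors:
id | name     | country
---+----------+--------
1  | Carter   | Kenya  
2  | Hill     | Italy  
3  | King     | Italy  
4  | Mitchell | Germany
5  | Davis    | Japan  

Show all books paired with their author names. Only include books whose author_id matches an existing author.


INNER JOIN keeps only books rows whose author_id matches an id in authors. Walk through each book:
  - book 1 (Silent Waters): author_id=5 -> matches Davis
  - book 2 (The Long Road): author_id=5 -> matches Davis
  - book 3 (The Last Train): author_id=NULL, no match -> dropped
  - book 4 (Paper Boats): author_id=3 -> matches King
  - book 5 (Quiet Streets): author_id=NULL, no match -> dropped
  - book 6 (The Old House): author_id=3 -> matches King
So 2 of 6 rows are dropped.

SQL:
SELECT a.title, b.name AS author
FROM books a
INNER JOIN authors b ON a.author_id = b.id

Result:
title         | author
--------------+-------
Silent Waters | Davis 
The Long Road | Davis 
Paper Boats   | King  
The Old House | King  


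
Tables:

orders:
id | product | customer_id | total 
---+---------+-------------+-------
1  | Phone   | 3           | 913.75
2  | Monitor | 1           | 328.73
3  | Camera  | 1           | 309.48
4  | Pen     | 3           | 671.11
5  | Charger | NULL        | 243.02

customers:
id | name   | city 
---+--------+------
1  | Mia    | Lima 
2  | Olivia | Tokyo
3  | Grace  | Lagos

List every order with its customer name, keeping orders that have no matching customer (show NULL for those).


LEFT JOIN keeps every row from orders (the left table); where customer_id has no match in customers, the customer columns become NULL. Walk through each order:
  - order 1 (Phone): customer_id=3 -> matches Grace
  - order 2 (Monitor): customer_id=1 -> matches Mia
  - order 3 (Camera): customer_id=1 -> matches Mia
  - order 4 (Pen): customer_id=3 -> matches Grace
  - order 5 (Charger): customer_id=NULL, no match -> kept with NULL
All 5 rows appear; 1 has NULL customer.

SQL:
SELECT a.product, b.name AS customer
FROM orders a
LEFT JOIN customers b ON a.customer_id = b.id

Result:
product | customer
--------+---------
Phone   | Grace   
Monitor | Mia     
Camera  | Mia     
Pen     | Grace   
Charger | NULL    


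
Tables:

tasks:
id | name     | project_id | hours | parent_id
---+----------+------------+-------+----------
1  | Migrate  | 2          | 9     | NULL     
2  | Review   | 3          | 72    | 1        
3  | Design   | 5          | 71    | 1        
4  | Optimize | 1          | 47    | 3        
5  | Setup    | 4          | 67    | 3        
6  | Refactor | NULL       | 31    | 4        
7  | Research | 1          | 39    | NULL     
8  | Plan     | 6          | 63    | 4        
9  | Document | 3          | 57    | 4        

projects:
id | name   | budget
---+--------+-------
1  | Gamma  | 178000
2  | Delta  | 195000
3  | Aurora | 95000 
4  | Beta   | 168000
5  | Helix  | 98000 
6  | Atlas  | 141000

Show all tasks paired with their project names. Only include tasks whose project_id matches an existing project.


INNER JOIN keeps only tasks rows whose project_id matches an id in projects. Walk through each task:
  - task 1 (Migrate): project_id=2 -> matches Delta
  - task 2 (Review): project_id=3 -> matches Aurora
  - task 3 (Design): project_id=5 -> matches Helix
  - task 4 (Optimize): project_id=1 -> matches Gamma
  - task 5 (Setup): project_id=4 -> matches Beta
  - task 6 (Refactor): project_id=NULL, no match -> dropped
  - task 7 (Research): project_id=1 -> matches Gamma
  - task 8 (Plan): project_id=6 -> matches Atlas
  - task 9 (Document): project_id=3 -> matches Aurora
So 1 of 9 rows is dropped.

SQL:
SELECT a.name, b.name AS project
FROM tasks a
INNER JOIN projects b ON a.project_id = b.id

Result:
name     | project
---------+--------
Migrate  | Delta  
Review   | Aurora 
Design   | Helix  
Optimize | Gamma  
Setup    | Beta   
Research | Gamma  
Plan     | Atlas  
Document | Aurora 


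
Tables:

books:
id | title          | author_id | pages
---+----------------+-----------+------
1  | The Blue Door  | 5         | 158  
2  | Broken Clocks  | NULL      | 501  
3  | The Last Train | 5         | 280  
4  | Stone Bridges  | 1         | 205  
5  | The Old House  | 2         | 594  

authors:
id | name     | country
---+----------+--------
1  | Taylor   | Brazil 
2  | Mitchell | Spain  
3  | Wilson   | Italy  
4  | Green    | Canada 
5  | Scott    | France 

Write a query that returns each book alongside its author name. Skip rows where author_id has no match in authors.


INNER JOIN keeps only books rows whose author_id matches an id in authors. Walk through each book:
  - book 1 (The Blue Door): author_id=5 -> matches Scott
  - book 2 (Broken Clocks): author_id=NULL, no match -> dropped
  - book 3 (The Last Train): author_id=5 -> matches Scott
  - book 4 (Stone Bridges): author_id=1 -> matches Taylor
  - book 5 (The Old House): author_id=2 -> matches Mitchell
So 1 of 5 rows is dropped.

SQL:
SELECT a.title, b.name AS author
FROM books a
INNER JOIN authors b ON a.author_id = b.id

Result:
title          | author  
---------------+---------
The Blue Door  | Scott   
The Last Train | Scott   
Stone Bridges  | Taylor  
The Old House  | Mitchell


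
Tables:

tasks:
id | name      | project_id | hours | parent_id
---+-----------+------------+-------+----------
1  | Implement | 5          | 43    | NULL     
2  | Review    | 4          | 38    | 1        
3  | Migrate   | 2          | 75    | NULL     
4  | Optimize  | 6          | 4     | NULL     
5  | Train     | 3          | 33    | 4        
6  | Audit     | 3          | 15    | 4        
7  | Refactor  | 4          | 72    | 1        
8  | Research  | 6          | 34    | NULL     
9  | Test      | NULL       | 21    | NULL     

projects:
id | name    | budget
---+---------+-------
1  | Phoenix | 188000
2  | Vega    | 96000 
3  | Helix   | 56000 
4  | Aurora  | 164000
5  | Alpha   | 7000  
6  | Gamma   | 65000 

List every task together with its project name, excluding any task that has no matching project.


INNER JOIN keeps only tasks rows whose project_id matches an id in projects. Walk through each task:
  - task 1 (Implement): project_id=5 -> matches Alpha
  - task 2 (Review): project_id=4 -> matches Aurora
  - task 3 (Migrate): project_id=2 -> matches Vega
  - task 4 (Optimize): project_id=6 -> matches Gamma
  - task 5 (Train): project_id=3 -> matches Helix
  - task 6 (Audit): project_id=3 -> matches Helix
  - task 7 (Refactor): project_id=4 -> matches Aurora
  - task 8 (Research): project_id=6 -> matches Gamma
  - task 9 (Test): project_id=NULL, no match -> dropped
So 1 of 9 rows is dropped.

SQL:
SELECT a.name, b.name AS project
FROM tasks a
INNER JOIN projects b ON a.project_id = b.id

Result:
name      | project
----------+--------
Implement | Alpha  
Review    | Aurora 
Migrate   | Vega   
Optimize  | Gamma  
Train     | Helix  
Audit     | Helix  
Refactor  | Aurora 
Research  | Gamma  


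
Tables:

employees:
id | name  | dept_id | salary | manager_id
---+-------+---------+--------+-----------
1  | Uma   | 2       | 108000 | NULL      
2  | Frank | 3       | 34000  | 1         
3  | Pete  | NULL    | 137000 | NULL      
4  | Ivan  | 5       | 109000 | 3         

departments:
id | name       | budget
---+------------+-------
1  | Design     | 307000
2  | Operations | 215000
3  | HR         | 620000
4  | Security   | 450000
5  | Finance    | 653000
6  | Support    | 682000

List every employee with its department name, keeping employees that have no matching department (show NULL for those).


LEFT JOIN keeps every row from employees (the left table); where dept_id has no match in departments, the department columns become NULL. Walk through each employee:
  - employee 1 (Uma): dept_id=2 -> matches Operations
  - employee 2 (Frank): dept_id=3 -> matches HR
  - employee 3 (Pete): dept_id=NULL, no match -> kept with NULL
  - employee 4 (Ivan): dept_id=5 -> matches Finance
All 4 rows appear; 1 has NULL department.

SQL:
SELECT a.name, b.name AS department
FROM employees a
LEFT JOIN departments b ON a.dept_id = b.id

Result:
name  | department
------+-----------
Uma   | Operations
Frank | HR        
Pete  | NULL      
Ivan  | Finance   
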